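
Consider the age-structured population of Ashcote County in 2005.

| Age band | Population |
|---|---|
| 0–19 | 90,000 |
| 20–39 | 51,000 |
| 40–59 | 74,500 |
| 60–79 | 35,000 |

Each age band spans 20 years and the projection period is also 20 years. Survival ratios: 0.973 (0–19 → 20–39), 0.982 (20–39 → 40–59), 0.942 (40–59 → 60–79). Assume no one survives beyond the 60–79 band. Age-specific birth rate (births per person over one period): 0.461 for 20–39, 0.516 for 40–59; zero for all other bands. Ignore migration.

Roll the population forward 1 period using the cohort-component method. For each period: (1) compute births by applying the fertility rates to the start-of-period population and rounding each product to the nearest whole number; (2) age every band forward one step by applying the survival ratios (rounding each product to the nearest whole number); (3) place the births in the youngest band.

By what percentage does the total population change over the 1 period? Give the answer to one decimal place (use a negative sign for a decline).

Numbering the bands 1..4 from youngest to oldest:
Period 1:
Births: 51000 * 0.461 = 23511 ; 74500 * 0.516 = 38442 ⇒ total 61953
Band 2: 90000 * 0.973 = 87570
Band 3: 51000 * 0.982 = 50082
Band 4: 74500 * 0.942 = 70179
Population now: 0–19=61953, 20–39=87570, 40–59=50082, 60–79=70179
Total: 250500 → 269784; change = 19284; percentage change = 7.7%

7.7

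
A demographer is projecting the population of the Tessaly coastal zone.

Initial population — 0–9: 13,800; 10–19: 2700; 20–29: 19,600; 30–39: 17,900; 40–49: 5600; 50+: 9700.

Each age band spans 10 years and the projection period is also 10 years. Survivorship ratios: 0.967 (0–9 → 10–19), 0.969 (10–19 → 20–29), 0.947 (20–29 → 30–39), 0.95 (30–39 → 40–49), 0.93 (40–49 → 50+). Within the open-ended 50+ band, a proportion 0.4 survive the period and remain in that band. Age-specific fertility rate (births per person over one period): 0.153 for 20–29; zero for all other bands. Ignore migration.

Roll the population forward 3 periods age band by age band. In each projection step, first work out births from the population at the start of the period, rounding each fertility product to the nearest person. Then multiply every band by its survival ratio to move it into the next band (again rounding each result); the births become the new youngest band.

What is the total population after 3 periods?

43953

Period 1:
Births: 19600 * 0.153 = 2999
10–19: 13800 * 0.967 = 13345
20–29: 2700 * 0.969 = 2616
30–39: 19600 * 0.947 = 18561
40–49: 17900 * 0.95 = 17005
50+: 5600 * 0.93 + 9700 * 0.4 = 5208 + 3880 = 9088
→ [2999, 13345, 2616, 18561, 17005, 9088]
Period 2:
Births: 2616 * 0.153 = 400
10–19: 2999 * 0.967 = 2900
20–29: 13345 * 0.969 = 12931
30–39: 2616 * 0.947 = 2477
40–49: 18561 * 0.95 = 17633
50+: 17005 * 0.93 + 9088 * 0.4 = 15815 + 3635 = 19450
→ [400, 2900, 12931, 2477, 17633, 19450]
Period 3:
Births: 12931 * 0.153 = 1978
10–19: 400 * 0.967 = 387
20–29: 2900 * 0.969 = 2810
30–39: 12931 * 0.947 = 12246
40–49: 2477 * 0.95 = 2353
50+: 17633 * 0.93 + 19450 * 0.4 = 16399 + 7780 = 24179
→ [1978, 387, 2810, 12246, 2353, 24179]
Total after period 3: 1978 + 387 + 2810 + 12246 + 2353 + 24179 = 43953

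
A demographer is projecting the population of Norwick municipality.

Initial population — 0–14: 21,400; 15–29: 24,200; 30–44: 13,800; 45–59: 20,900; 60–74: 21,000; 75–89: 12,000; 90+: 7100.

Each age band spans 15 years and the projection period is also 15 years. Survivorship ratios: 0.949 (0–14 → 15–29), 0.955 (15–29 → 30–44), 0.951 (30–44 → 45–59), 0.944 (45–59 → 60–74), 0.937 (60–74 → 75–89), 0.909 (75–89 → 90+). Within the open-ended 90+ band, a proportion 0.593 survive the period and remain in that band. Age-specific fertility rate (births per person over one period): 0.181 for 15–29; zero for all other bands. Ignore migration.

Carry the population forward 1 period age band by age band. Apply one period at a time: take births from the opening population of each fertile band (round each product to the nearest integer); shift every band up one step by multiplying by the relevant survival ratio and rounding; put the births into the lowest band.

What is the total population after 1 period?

115449

Period 1:
Births: 24200 * 0.181 = 4380
15–29: 21400 * 0.949 = 20309
30–44: 24200 * 0.955 = 23111
45–59: 13800 * 0.951 = 13124
60–74: 20900 * 0.944 = 19730
75–89: 21000 * 0.937 = 19677
90+: 12000 * 0.909 + 7100 * 0.593 = 10908 + 4210 = 15118
Population now: 0–14=4380, 15–29=20309, 30–44=23111, 45–59=13124, 60–74=19730, 75–89=19677, 90+=15118
Total after period 1: 4380 + 20309 + 23111 + 13124 + 19730 + 19677 + 15118 = 115449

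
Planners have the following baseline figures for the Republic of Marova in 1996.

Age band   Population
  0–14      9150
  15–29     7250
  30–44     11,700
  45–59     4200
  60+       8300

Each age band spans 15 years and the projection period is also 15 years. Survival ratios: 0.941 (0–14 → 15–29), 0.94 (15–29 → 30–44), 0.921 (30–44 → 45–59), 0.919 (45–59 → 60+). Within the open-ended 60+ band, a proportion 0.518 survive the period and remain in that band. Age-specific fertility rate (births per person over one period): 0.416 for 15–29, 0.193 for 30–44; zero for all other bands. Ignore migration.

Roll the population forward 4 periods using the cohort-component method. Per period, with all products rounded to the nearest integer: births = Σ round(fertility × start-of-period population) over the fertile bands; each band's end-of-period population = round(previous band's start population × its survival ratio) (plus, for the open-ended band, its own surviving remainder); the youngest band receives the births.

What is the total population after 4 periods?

After projecting period 1:
Births: 7250 × 0.416 = 3016, 11700 × 0.193 = 2258 — total 5274
15–29: 9150 × 0.941 = 8610
30–44: 7250 × 0.94 = 6815
45–59: 11700 × 0.921 = 10776
60+: 4200 × 0.919 + 8300 × 0.518 = 3860 + 4299 = 8159
→ [5274, 8610, 6815, 10776, 8159]
After projecting period 2:
Births: 8610 × 0.416 = 3582, 6815 × 0.193 = 1315 — total 4897
15–29: 5274 × 0.941 = 4963
30–44: 8610 × 0.94 = 8093
45–59: 6815 × 0.921 = 6277
60+: 10776 × 0.919 + 8159 × 0.518 = 9903 + 4226 = 14129
→ [4897, 4963, 8093, 6277, 14129]
After projecting period 3:
Births: 4963 × 0.416 = 2065, 8093 × 0.193 = 1562 — total 3627
15–29: 4897 × 0.941 = 4608
30–44: 4963 × 0.94 = 4665
45–59: 8093 × 0.921 = 7454
60+: 6277 × 0.919 + 14129 × 0.518 = 5769 + 7319 = 13088
→ [3627, 4608, 4665, 7454, 13088]
After projecting period 4:
Births: 4608 × 0.416 = 1917, 4665 × 0.193 = 900 — total 2817
15–29: 3627 × 0.941 = 3413
30–44: 4608 × 0.94 = 4332
45–59: 4665 × 0.921 = 4296
60+: 7454 × 0.919 + 13088 × 0.518 = 6850 + 6780 = 13630
→ [2817, 3413, 4332, 4296, 13630]
Total after period 4: 2817 + 3413 + 4332 + 4296 + 13630 = 28488

28488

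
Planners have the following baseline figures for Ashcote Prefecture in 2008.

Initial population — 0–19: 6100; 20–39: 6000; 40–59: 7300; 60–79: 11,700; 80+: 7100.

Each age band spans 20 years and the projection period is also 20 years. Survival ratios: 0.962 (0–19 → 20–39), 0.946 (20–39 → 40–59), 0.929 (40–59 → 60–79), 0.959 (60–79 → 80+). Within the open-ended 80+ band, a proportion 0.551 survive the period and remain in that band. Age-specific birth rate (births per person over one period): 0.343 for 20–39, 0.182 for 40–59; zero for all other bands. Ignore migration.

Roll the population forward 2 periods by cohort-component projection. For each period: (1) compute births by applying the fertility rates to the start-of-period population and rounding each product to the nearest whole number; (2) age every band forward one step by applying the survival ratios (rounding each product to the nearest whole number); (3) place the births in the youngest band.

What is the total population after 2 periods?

31970

Numbering the groups 1..5 from youngest to oldest:
— Period 1 —
Births: 6000 × 0.343 = 2058, 7300 × 0.182 = 1329 ⇒ total 3387
Group 2: 6100 × 0.962 = 5868
Group 3: 6000 × 0.946 = 5676
Group 4: 7300 × 0.929 = 6782
Group 5: 11700 × 0.959 + 7100 × 0.551 = 11220 + 3912 = 15132
Giving 3387 / 5868 / 5676 / 6782 / 15132.
— Period 2 —
Births: 5868 × 0.343 = 2013, 5676 × 0.182 = 1033 ⇒ total 3046
Group 2: 3387 × 0.962 = 3258
Group 3: 5868 × 0.946 = 5551
Group 4: 5676 × 0.929 = 5273
Group 5: 6782 × 0.959 + 15132 × 0.551 = 6504 + 8338 = 14842
Giving 3046 / 3258 / 5551 / 5273 / 14842.
Total after period 2: 3046 + 3258 + 5551 + 5273 + 14842 = 31970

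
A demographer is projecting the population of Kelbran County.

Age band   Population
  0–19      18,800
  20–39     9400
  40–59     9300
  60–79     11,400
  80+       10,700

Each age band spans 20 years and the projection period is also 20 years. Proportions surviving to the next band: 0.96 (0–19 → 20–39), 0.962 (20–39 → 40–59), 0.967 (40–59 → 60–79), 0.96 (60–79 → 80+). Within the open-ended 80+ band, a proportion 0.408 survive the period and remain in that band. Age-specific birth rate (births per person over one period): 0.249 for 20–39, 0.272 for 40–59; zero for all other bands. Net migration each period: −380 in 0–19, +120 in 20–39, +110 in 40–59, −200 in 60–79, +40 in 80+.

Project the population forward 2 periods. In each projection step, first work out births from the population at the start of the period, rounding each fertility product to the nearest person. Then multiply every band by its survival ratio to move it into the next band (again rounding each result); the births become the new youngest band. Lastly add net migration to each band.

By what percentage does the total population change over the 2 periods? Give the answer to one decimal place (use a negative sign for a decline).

-12.7

After projecting period 1:
Births: 9400 * 0.249 = 2341  |  9300 * 0.272 = 2530 → 4871
20–39: 18800 * 0.96 = 18048
40–59: 9400 * 0.962 = 9043
60–79: 9300 * 0.967 = 8993
80+: 11400 * 0.96 + 10700 * 0.408 = 10944 + 4366 = 15310
Net migration: 0–19 − 380 → 4491; 20–39 + 120 → 18168; 40–59 + 110 → 9153; 60–79 − 200 → 8793; 80+ + 40 → 15350
Population now: 0–19=4491, 20–39=18168, 40–59=9153, 60–79=8793, 80+=15350
After projecting period 2:
Births: 18168 * 0.249 = 4524  |  9153 * 0.272 = 2490 → 7014
20–39: 4491 * 0.96 = 4311
40–59: 18168 * 0.962 = 17478
60–79: 9153 * 0.967 = 8851
80+: 8793 * 0.96 + 15350 * 0.408 = 8441 + 6263 = 14704
Net migration: 0–19 − 380 → 6634; 20–39 + 120 → 4431; 40–59 + 110 → 17588; 60–79 − 200 → 8651; 80+ + 40 → 14744
Population now: 0–19=6634, 20–39=4431, 40–59=17588, 60–79=8651, 80+=14744
Total: 59600 → 52048; change = -7552; percentage change = -12.7%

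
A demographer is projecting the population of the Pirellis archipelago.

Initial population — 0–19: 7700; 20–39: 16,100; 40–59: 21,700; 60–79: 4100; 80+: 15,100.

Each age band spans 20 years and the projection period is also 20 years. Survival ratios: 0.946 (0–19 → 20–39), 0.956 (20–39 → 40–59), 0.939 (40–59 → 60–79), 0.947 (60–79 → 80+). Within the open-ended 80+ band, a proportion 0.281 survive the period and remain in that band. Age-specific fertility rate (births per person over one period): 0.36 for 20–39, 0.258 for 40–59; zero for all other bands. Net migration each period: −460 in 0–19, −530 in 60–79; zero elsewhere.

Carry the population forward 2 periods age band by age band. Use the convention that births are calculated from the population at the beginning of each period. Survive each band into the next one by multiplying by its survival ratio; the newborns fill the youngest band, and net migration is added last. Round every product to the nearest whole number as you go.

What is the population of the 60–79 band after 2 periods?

13923

Period 1:
Births: 16100 × 0.36 = 5796  |  21700 × 0.258 = 5599 — total 11395
20–39: 7700 × 0.946 = 7284
40–59: 16100 × 0.956 = 15392
60–79: 21700 × 0.939 = 20376
80+: 4100 × 0.947 + 15100 × 0.281 = 3883 + 4243 = 8126
Net migration: 0–19 − 460 → 10935; 60–79 − 530 → 19846
Giving 10935 / 7284 / 15392 / 19846 / 8126.
Period 2:
Births: 7284 × 0.36 = 2622  |  15392 × 0.258 = 3971 — total 6593
20–39: 10935 × 0.946 = 10345
40–59: 7284 × 0.956 = 6964
60–79: 15392 × 0.939 = 14453
80+: 19846 × 0.947 + 8126 × 0.281 = 18794 + 2283 = 21077
Net migration: 0–19 − 460 → 6133; 60–79 − 530 → 13923
Giving 6133 / 10345 / 6964 / 13923 / 21077.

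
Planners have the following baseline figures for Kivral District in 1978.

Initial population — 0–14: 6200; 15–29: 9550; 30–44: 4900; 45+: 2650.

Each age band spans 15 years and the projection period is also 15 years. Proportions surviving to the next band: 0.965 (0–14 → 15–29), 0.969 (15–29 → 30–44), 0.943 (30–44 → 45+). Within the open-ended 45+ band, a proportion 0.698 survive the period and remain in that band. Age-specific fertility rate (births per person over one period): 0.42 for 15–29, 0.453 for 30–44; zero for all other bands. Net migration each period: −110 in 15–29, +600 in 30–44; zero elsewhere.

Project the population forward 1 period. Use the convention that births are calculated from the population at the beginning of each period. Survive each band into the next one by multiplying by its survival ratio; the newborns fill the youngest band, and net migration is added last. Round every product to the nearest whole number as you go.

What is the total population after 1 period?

Call the groups 1 to 4, youngest first.
Period 1.
Births: 9550 × 0.42 = 4011  |  4900 × 0.453 = 2220 — total 6231
Group 2: 6200 × 0.965 = 5983
Group 3: 9550 × 0.969 = 9254
Group 4: 4900 × 0.943 + 2650 × 0.698 = 4621 + 1850 = 6471
Net migration: Group 2 − 110 → 5873; Group 3 + 600 → 9854
End of period: [6231, 5873, 9854, 6471]
Total after period 1: 6231 + 5873 + 9854 + 6471 = 28429

28429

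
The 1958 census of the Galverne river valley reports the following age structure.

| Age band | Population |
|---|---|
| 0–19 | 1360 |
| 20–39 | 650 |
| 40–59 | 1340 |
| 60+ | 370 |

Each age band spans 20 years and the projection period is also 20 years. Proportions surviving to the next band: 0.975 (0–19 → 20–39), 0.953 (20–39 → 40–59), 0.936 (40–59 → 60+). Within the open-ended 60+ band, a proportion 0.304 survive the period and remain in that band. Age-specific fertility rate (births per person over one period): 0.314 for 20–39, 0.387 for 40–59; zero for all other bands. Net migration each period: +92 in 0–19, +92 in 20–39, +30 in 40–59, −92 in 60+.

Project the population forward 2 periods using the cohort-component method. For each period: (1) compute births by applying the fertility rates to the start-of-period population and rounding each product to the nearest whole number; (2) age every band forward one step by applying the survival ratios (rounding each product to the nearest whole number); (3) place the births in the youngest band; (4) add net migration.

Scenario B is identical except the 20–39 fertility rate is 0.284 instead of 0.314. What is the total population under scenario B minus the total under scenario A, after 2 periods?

-61

(Groups numbered youngest = 1 to oldest = 4.)
After projecting period 1:
Births: 650 × 0.314 = 204  |  1340 × 0.387 = 519 — total 723
Group 2: 1360 × 0.975 = 1326
Group 3: 650 × 0.953 = 619
Group 4: 1340 × 0.936 + 370 × 0.304 = 1254 + 112 = 1366
Net migration: Group 1 + 92 → 815; Group 2 + 92 → 1418; Group 3 + 30 → 649; Group 4 − 92 → 1274
→ [815, 1418, 649, 1274]
After projecting period 2:
Births: 1418 × 0.314 = 445  |  649 × 0.387 = 251 — total 696
Group 2: 815 × 0.975 = 795
Group 3: 1418 × 0.953 = 1351
Group 4: 649 × 0.936 + 1274 × 0.304 = 607 + 387 = 994
Net migration: Group 1 + 92 → 788; Group 2 + 92 → 887; Group 3 + 30 → 1381; Group 4 − 92 → 902
→ [788, 887, 1381, 902]
Scenario A total after 2 periods: 3958
Scenario B projection —
After projecting period 1:
Births: 650 × 0.284 = 185  |  1340 × 0.387 = 519 — total 704
Group 2: 1360 × 0.975 = 1326
Group 3: 650 × 0.953 = 619
Group 4: 1340 × 0.936 + 370 × 0.304 = 1254 + 112 = 1366
Net migration: Group 1 + 92 → 796; Group 2 + 92 → 1418; Group 3 + 30 → 649; Group 4 − 92 → 1274
→ [796, 1418, 649, 1274]
After projecting period 2:
Births: 1418 × 0.284 = 403  |  649 × 0.387 = 251 — total 654
Group 2: 796 × 0.975 = 776
Group 3: 1418 × 0.953 = 1351
Group 4: 649 × 0.936 + 1274 × 0.304 = 607 + 387 = 994
Net migration: Group 1 + 92 → 746; Group 2 + 92 → 868; Group 3 + 30 → 1381; Group 4 − 92 → 902
→ [746, 868, 1381, 902]
Scenario B total after 2 periods: 3897
Difference B − A = 3897 − 3958 = -61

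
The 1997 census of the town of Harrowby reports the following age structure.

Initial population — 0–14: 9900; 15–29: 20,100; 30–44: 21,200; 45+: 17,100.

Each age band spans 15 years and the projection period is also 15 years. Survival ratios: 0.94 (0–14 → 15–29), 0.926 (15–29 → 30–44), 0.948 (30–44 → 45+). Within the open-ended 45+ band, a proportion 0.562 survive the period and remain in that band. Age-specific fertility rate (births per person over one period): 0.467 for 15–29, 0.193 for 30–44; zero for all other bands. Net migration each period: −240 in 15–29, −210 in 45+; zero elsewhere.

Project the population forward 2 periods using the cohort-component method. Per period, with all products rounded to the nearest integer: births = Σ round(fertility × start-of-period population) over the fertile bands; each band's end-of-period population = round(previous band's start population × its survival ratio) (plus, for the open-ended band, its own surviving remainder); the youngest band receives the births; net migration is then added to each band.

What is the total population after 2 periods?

62664

Let band 1 be 0–14 through band 4 = 45+.
[period 1]
Births: 20100 * 0.467 = 9387  |  21200 * 0.193 = 4092 → 13479
Band 2: 9900 * 0.94 = 9306
Band 3: 20100 * 0.926 = 18613
Band 4: 21200 * 0.948 + 17100 * 0.562 = 20098 + 9610 = 29708
Net migration: Band 2 − 240 → 9066; Band 4 − 210 → 29498
End of period: [13479, 9066, 18613, 29498]
[period 2]
Births: 9066 * 0.467 = 4234  |  18613 * 0.193 = 3592 → 7826
Band 2: 13479 * 0.94 = 12670
Band 3: 9066 * 0.926 = 8395
Band 4: 18613 * 0.948 + 29498 * 0.562 = 17645 + 16578 = 34223
Net migration: Band 2 − 240 → 12430; Band 4 − 210 → 34013
End of period: [7826, 12430, 8395, 34013]
Total after period 2: 7826 + 12430 + 8395 + 34013 = 62664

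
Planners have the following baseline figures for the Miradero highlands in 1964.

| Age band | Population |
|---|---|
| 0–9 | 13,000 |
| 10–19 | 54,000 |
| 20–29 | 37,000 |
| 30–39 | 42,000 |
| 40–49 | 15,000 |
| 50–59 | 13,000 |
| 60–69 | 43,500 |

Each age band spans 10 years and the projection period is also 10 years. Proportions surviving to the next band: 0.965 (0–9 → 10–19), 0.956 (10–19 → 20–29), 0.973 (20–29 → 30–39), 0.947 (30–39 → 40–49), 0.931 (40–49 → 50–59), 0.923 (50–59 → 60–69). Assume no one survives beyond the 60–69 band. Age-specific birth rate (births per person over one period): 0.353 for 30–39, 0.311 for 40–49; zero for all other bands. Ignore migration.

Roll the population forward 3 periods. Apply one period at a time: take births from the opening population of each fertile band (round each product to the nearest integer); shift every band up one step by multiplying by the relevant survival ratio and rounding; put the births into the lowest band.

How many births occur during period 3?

Let band 1 be 0–9 through band 7 = 60–69.
Period 1.
Births: 42000 * 0.353 = 14826  |  15000 * 0.311 = 4665 ⇒ total 19491
Band 2: 13000 * 0.965 = 12545
Band 3: 54000 * 0.956 = 51624
Band 4: 37000 * 0.973 = 36001
Band 5: 42000 * 0.947 = 39774
Band 6: 15000 * 0.931 = 13965
Band 7: 13000 * 0.923 = 11999
Population now: 0–9=19491, 10–19=12545, 20–29=51624, 30–39=36001, 40–49=39774, 50–59=13965, 60–69=11999
Period 2.
Births: 36001 * 0.353 = 12708  |  39774 * 0.311 = 12370 ⇒ total 25078
Band 2: 19491 * 0.965 = 18809
Band 3: 12545 * 0.956 = 11993
Band 4: 51624 * 0.973 = 50230
Band 5: 36001 * 0.947 = 34093
Band 6: 39774 * 0.931 = 37030
Band 7: 13965 * 0.923 = 12890
Population now: 0–9=25078, 10–19=18809, 20–29=11993, 30–39=50230, 40–49=34093, 50–59=37030, 60–69=12890
Period 3.
Births: 50230 * 0.353 = 17731  |  34093 * 0.311 = 10603 ⇒ total 28334
Band 2: 25078 * 0.965 = 24200
Band 3: 18809 * 0.956 = 17981
Band 4: 11993 * 0.973 = 11669
Band 5: 50230 * 0.947 = 47568
Band 6: 34093 * 0.931 = 31741
Band 7: 37030 * 0.923 = 34179
Population now: 0–9=28334, 10–19=24200, 20–29=17981, 30–39=11669, 40–49=47568, 50–59=31741, 60–69=34179

28334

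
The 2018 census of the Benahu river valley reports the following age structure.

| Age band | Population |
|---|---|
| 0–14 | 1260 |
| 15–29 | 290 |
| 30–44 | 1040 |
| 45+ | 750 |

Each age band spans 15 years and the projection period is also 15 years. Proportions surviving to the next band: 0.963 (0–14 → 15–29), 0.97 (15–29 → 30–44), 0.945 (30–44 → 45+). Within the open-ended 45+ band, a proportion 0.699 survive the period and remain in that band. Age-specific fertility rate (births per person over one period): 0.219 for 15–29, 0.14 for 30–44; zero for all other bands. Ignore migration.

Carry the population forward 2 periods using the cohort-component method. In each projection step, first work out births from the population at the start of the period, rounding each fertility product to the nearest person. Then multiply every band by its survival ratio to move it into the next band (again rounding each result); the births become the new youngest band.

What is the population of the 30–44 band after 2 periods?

(Groups numbered youngest = 1 to oldest = 4.)
— Period 1 —
Births: 290 × 0.219 = 64, 1040 × 0.14 = 146 — total 210
Group 2: 1260 × 0.963 = 1213
Group 3: 290 × 0.97 = 281
Group 4: 1040 × 0.945 + 750 × 0.699 = 983 + 524 = 1507
Giving 210 / 1213 / 281 / 1507.
— Period 2 —
Births: 1213 × 0.219 = 266, 281 × 0.14 = 39 — total 305
Group 2: 210 × 0.963 = 202
Group 3: 1213 × 0.97 = 1177
Group 4: 281 × 0.945 + 1507 × 0.699 = 266 + 1053 = 1319
Giving 305 / 202 / 1177 / 1319.

1177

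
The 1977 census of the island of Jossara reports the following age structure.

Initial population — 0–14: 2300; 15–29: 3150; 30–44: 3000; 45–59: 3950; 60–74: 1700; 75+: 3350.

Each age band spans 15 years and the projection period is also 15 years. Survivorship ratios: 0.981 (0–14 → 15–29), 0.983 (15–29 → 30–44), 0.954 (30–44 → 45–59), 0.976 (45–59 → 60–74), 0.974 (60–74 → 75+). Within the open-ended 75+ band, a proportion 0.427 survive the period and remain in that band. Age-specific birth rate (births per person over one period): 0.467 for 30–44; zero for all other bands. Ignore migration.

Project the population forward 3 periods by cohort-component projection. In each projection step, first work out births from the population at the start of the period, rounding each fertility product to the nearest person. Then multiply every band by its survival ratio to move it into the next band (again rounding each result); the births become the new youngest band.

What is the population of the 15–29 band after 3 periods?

(Groups numbered youngest = 1 to oldest = 6.)
Period 1:
Births: 3000 × 0.467 = 1401
Group 2: 2300 × 0.981 = 2256
Group 3: 3150 × 0.983 = 3096
Group 4: 3000 × 0.954 = 2862
Group 5: 3950 × 0.976 = 3855
Group 6: 1700 × 0.974 + 3350 × 0.427 = 1656 + 1430 = 3086
Giving 1401 / 2256 / 3096 / 2862 / 3855 / 3086.
Period 2:
Births: 3096 × 0.467 = 1446
Group 2: 1401 × 0.981 = 1374
Group 3: 2256 × 0.983 = 2218
Group 4: 3096 × 0.954 = 2954
Group 5: 2862 × 0.976 = 2793
Group 6: 3855 × 0.974 + 3086 × 0.427 = 3755 + 1318 = 5073
Giving 1446 / 1374 / 2218 / 2954 / 2793 / 5073.
Period 3:
Births: 2218 × 0.467 = 1036
Group 2: 1446 × 0.981 = 1419
Group 3: 1374 × 0.983 = 1351
Group 4: 2218 × 0.954 = 2116
Group 5: 2954 × 0.976 = 2883
Group 6: 2793 × 0.974 + 5073 × 0.427 = 2720 + 2166 = 4886
Giving 1036 / 1419 / 1351 / 2116 / 2883 / 4886.

1419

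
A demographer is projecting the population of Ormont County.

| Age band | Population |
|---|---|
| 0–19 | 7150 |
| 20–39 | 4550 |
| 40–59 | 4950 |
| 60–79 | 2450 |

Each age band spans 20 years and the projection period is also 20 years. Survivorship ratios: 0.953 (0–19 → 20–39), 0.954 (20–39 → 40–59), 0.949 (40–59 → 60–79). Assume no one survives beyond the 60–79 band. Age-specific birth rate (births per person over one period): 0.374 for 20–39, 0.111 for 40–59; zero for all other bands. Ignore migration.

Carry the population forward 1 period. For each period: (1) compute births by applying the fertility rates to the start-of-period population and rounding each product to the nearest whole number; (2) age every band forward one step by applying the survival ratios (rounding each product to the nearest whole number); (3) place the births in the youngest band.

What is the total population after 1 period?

18104

Numbering the bands 1..4 from youngest to oldest:
Period 1:
Births: 4550 × 0.374 = 1702  |  4950 × 0.111 = 549 — total 2251
Band 2: 7150 × 0.953 = 6814
Band 3: 4550 × 0.954 = 4341
Band 4: 4950 × 0.949 = 4698
Population now: 0–19=2251, 20–39=6814, 40–59=4341, 60–79=4698
Total after period 1: 2251 + 6814 + 4341 + 4698 = 18104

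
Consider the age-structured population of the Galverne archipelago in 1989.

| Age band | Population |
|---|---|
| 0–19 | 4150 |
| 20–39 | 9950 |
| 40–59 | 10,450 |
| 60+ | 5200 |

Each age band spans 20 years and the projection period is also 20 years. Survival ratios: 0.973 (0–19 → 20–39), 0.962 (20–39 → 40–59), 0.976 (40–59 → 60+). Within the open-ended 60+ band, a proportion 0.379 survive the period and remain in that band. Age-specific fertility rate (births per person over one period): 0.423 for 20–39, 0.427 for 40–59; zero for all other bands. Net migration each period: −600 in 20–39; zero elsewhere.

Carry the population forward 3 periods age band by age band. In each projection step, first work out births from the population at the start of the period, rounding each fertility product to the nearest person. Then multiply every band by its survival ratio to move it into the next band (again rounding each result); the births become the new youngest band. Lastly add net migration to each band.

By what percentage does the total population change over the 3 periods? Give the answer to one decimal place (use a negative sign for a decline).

-14.0

Let group 1 be 0–19 through group 4 = 60+.
Period 1.
Births: 9950 * 0.423 = 4209  |  10450 * 0.427 = 4462 ⇒ total 8671
Group 2: 4150 * 0.973 = 4038
Group 3: 9950 * 0.962 = 9572
Group 4: 10450 * 0.976 + 5200 * 0.379 = 10199 + 1971 = 12170
Net migration: Group 2 − 600 → 3438
→ [8671, 3438, 9572, 12170]
Period 2.
Births: 3438 * 0.423 = 1454  |  9572 * 0.427 = 4087 ⇒ total 5541
Group 2: 8671 * 0.973 = 8437
Group 3: 3438 * 0.962 = 3307
Group 4: 9572 * 0.976 + 12170 * 0.379 = 9342 + 4612 = 13954
Net migration: Group 2 − 600 → 7837
→ [5541, 7837, 3307, 13954]
Period 3.
Births: 7837 * 0.423 = 3315  |  3307 * 0.427 = 1412 ⇒ total 4727
Group 2: 5541 * 0.973 = 5391
Group 3: 7837 * 0.962 = 7539
Group 4: 3307 * 0.976 + 13954 * 0.379 = 3228 + 5289 = 8517
Net migration: Group 2 − 600 → 4791
→ [4727, 4791, 7539, 8517]
Total: 29750 → 25574; change = -4176; percentage change = -14.0%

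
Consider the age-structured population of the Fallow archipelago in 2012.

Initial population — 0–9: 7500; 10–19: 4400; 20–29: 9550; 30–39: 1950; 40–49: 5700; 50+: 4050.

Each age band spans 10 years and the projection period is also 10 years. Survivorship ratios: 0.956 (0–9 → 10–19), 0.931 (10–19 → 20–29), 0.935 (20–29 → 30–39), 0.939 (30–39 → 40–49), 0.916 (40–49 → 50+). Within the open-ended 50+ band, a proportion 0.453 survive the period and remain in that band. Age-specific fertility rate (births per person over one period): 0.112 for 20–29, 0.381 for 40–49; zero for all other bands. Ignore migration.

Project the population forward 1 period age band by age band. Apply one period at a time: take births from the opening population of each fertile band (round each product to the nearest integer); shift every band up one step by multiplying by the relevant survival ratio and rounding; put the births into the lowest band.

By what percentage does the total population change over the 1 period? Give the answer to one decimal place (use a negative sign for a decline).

-2.5

[period 1]
Births: 9550 × 0.112 = 1070, 5700 × 0.381 = 2172 → total 3242
10–19: 7500 × 0.956 = 7170
20–29: 4400 × 0.931 = 4096
30–39: 9550 × 0.935 = 8929
40–49: 1950 × 0.939 = 1831
50+: 5700 × 0.916 + 4050 × 0.453 = 5221 + 1835 = 7056
End of period: [3242, 7170, 4096, 8929, 1831, 7056]
Total: 33150 → 32324; change = -826; percentage change = -2.5%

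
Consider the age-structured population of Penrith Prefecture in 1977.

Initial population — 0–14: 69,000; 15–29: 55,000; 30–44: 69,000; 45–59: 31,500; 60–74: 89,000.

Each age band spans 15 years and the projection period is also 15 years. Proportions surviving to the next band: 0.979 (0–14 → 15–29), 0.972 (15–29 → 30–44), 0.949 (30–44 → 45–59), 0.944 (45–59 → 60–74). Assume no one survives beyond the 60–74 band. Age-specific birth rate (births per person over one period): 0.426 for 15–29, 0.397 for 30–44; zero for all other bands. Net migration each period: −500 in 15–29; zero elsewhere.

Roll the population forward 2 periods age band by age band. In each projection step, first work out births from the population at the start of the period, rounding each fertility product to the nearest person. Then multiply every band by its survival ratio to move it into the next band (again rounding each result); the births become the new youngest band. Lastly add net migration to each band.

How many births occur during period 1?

Period 1:
Births: 55000 × 0.426 = 23430, 69000 × 0.397 = 27393 → total 50823
15–29: 69000 × 0.979 = 67551
30–44: 55000 × 0.972 = 53460
45–59: 69000 × 0.949 = 65481
60–74: 31500 × 0.944 = 29736
Net migration: 15–29 − 500 → 67051
Giving 50823 / 67051 / 53460 / 65481 / 29736.

50823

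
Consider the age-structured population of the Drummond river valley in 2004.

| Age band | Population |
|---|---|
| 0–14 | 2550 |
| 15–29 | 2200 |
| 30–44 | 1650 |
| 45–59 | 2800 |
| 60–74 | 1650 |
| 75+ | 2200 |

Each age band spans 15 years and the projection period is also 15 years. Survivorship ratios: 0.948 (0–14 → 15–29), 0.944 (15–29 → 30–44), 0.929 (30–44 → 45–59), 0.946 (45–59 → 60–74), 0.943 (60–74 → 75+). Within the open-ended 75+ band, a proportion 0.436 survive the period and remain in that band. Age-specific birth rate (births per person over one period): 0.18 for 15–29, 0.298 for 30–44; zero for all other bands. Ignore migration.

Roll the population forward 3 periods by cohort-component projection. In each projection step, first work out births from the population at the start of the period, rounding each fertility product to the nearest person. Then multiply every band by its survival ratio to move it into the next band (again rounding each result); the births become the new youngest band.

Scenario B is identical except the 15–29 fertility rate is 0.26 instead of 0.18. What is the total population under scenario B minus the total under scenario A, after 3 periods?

450

Let band 1 be 0–14 through band 6 = 75+.
— Period 1 —
Births: 2200 * 0.18 = 396, 1650 * 0.298 = 492 — total 888
Band 2: 2550 * 0.948 = 2417
Band 3: 2200 * 0.944 = 2077
Band 4: 1650 * 0.929 = 1533
Band 5: 2800 * 0.946 = 2649
Band 6: 1650 * 0.943 + 2200 * 0.436 = 1556 + 959 = 2515
Giving 888 / 2417 / 2077 / 1533 / 2649 / 2515.
— Period 2 —
Births: 2417 * 0.18 = 435, 2077 * 0.298 = 619 — total 1054
Band 2: 888 * 0.948 = 842
Band 3: 2417 * 0.944 = 2282
Band 4: 2077 * 0.929 = 1930
Band 5: 1533 * 0.946 = 1450
Band 6: 2649 * 0.943 + 2515 * 0.436 = 2498 + 1097 = 3595
Giving 1054 / 842 / 2282 / 1930 / 1450 / 3595.
— Period 3 —
Births: 842 * 0.18 = 152, 2282 * 0.298 = 680 — total 832
Band 2: 1054 * 0.948 = 999
Band 3: 842 * 0.944 = 795
Band 4: 2282 * 0.929 = 2120
Band 5: 1930 * 0.946 = 1826
Band 6: 1450 * 0.943 + 3595 * 0.436 = 1367 + 1567 = 2934
Giving 832 / 999 / 795 / 2120 / 1826 / 2934.
Scenario A total after 3 periods: 9506
Scenario B projection —
— Period 1 —
Births: 2200 * 0.26 = 572, 1650 * 0.298 = 492 — total 1064
Band 2: 2550 * 0.948 = 2417
Band 3: 2200 * 0.944 = 2077
Band 4: 1650 * 0.929 = 1533
Band 5: 2800 * 0.946 = 2649
Band 6: 1650 * 0.943 + 2200 * 0.436 = 1556 + 959 = 2515
Giving 1064 / 2417 / 2077 / 1533 / 2649 / 2515.
— Period 2 —
Births: 2417 * 0.26 = 628, 2077 * 0.298 = 619 — total 1247
Band 2: 1064 * 0.948 = 1009
Band 3: 2417 * 0.944 = 2282
Band 4: 2077 * 0.929 = 1930
Band 5: 1533 * 0.946 = 1450
Band 6: 2649 * 0.943 + 2515 * 0.436 = 2498 + 1097 = 3595
Giving 1247 / 1009 / 2282 / 1930 / 1450 / 3595.
— Period 3 —
Births: 1009 * 0.26 = 262, 2282 * 0.298 = 680 — total 942
Band 2: 1247 * 0.948 = 1182
Band 3: 1009 * 0.944 = 952
Band 4: 2282 * 0.929 = 2120
Band 5: 1930 * 0.946 = 1826
Band 6: 1450 * 0.943 + 3595 * 0.436 = 1367 + 1567 = 2934
Giving 942 / 1182 / 952 / 2120 / 1826 / 2934.
Scenario B total after 3 periods: 9956
Difference B − A = 9956 − 9506 = 450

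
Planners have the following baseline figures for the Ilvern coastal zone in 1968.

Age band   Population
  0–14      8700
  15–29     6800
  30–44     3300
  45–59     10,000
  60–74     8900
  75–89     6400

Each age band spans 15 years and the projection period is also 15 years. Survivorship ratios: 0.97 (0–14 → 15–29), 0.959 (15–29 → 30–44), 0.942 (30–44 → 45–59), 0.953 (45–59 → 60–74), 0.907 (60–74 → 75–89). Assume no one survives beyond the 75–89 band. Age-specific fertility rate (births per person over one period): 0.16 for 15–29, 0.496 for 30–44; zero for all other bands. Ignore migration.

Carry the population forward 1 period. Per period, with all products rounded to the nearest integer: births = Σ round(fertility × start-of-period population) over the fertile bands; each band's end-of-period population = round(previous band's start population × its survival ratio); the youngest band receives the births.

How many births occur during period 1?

[period 1]
Births: 6800 × 0.16 = 1088  |  3300 × 0.496 = 1637 → 2725
15–29: 8700 × 0.97 = 8439
30–44: 6800 × 0.959 = 6521
45–59: 3300 × 0.942 = 3109
60–74: 10000 × 0.953 = 9530
75–89: 8900 × 0.907 = 8072
→ [2725, 8439, 6521, 3109, 9530, 8072]

2725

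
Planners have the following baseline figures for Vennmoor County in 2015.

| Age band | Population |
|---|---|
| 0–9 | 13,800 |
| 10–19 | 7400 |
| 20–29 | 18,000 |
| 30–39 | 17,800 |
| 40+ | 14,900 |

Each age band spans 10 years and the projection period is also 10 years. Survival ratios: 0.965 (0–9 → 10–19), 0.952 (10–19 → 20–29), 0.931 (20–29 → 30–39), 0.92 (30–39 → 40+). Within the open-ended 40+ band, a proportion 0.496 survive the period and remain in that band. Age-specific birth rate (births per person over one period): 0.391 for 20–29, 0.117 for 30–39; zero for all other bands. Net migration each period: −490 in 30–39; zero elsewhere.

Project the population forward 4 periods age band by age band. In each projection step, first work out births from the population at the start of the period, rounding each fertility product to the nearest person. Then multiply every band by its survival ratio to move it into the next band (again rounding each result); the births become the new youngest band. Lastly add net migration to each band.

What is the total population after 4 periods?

41420

Numbering the bands 1..5 from youngest to oldest:
Period 1.
Births: 18000 × 0.391 = 7038, 17800 × 0.117 = 2083 → total 9121
Band 2: 13800 × 0.965 = 13317
Band 3: 7400 × 0.952 = 7045
Band 4: 18000 × 0.931 = 16758
Band 5: 17800 × 0.92 + 14900 × 0.496 = 16376 + 7390 = 23766
Net migration: Band 4 − 490 → 16268
Population now: 0–9=9121, 10–19=13317, 20–29=7045, 30–39=16268, 40+=23766
Period 2.
Births: 7045 × 0.391 = 2755, 16268 × 0.117 = 1903 → total 4658
Band 2: 9121 × 0.965 = 8802
Band 3: 13317 × 0.952 = 12678
Band 4: 7045 × 0.931 = 6559
Band 5: 16268 × 0.92 + 23766 × 0.496 = 14967 + 11788 = 26755
Net migration: Band 4 − 490 → 6069
Population now: 0–9=4658, 10–19=8802, 20–29=12678, 30–39=6069, 40+=26755
Period 3.
Births: 12678 × 0.391 = 4957, 6069 × 0.117 = 710 → total 5667
Band 2: 4658 × 0.965 = 4495
Band 3: 8802 × 0.952 = 8380
Band 4: 12678 × 0.931 = 11803
Band 5: 6069 × 0.92 + 26755 × 0.496 = 5583 + 13270 = 18853
Net migration: Band 4 − 490 → 11313
Population now: 0–9=5667, 10–19=4495, 20–29=8380, 30–39=11313, 40+=18853
Period 4.
Births: 8380 × 0.391 = 3277, 11313 × 0.117 = 1324 → total 4601
Band 2: 5667 × 0.965 = 5469
Band 3: 4495 × 0.952 = 4279
Band 4: 8380 × 0.931 = 7802
Band 5: 11313 × 0.92 + 18853 × 0.496 = 10408 + 9351 = 19759
Net migration: Band 4 − 490 → 7312
Population now: 0–9=4601, 10–19=5469, 20–29=4279, 30–39=7312, 40+=19759
Total after period 4: 4601 + 5469 + 4279 + 7312 + 19759 = 41420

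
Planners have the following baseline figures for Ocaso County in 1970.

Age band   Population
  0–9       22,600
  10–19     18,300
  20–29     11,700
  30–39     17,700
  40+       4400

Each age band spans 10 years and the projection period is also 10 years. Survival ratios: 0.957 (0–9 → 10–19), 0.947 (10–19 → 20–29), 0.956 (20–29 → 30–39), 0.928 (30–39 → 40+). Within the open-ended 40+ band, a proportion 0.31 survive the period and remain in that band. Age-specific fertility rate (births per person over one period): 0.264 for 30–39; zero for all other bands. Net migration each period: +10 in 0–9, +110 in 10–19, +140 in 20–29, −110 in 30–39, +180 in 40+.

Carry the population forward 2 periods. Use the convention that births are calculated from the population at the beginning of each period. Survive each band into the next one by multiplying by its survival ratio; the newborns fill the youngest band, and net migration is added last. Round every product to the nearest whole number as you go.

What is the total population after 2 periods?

60872

— Period 1 —
Births: 17700 × 0.264 = 4673
10–19: 22600 × 0.957 = 21628
20–29: 18300 × 0.947 = 17330
30–39: 11700 × 0.956 = 11185
40+: 17700 × 0.928 + 4400 × 0.31 = 16426 + 1364 = 17790
Net migration: 0–9 + 10 → 4683; 10–19 + 110 → 21738; 20–29 + 140 → 17470; 30–39 − 110 → 11075; 40+ + 180 → 17970
→ [4683, 21738, 17470, 11075, 17970]
— Period 2 —
Births: 11075 × 0.264 = 2924
10–19: 4683 × 0.957 = 4482
20–29: 21738 × 0.947 = 20586
30–39: 17470 × 0.956 = 16701
40+: 11075 × 0.928 + 17970 × 0.31 = 10278 + 5571 = 15849
Net migration: 0–9 + 10 → 2934; 10–19 + 110 → 4592; 20–29 + 140 → 20726; 30–39 − 110 → 16591; 40+ + 180 → 16029
→ [2934, 4592, 20726, 16591, 16029]
Total after period 2: 2934 + 4592 + 20726 + 16591 + 16029 = 60872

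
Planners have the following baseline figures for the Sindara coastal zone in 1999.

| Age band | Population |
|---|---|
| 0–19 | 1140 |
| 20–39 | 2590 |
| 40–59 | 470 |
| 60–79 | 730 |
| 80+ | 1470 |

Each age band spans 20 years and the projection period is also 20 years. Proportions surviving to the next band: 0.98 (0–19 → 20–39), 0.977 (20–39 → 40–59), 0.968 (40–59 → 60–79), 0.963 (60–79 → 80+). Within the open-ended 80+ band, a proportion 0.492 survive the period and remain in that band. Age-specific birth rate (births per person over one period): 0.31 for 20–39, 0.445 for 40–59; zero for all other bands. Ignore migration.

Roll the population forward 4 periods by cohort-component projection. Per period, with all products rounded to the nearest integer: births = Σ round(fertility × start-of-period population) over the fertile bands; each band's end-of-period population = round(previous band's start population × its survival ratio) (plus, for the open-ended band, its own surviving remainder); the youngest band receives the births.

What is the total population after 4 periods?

6456

Let band 1 be 0–19 through band 5 = 80+.
Period 1.
Births: 2590 × 0.31 = 803 ; 470 × 0.445 = 209 → total 1012
Band 2: 1140 × 0.98 = 1117
Band 3: 2590 × 0.977 = 2530
Band 4: 470 × 0.968 = 455
Band 5: 730 × 0.963 + 1470 × 0.492 = 703 + 723 = 1426
End of period: [1012, 1117, 2530, 455, 1426]
Period 2.
Births: 1117 × 0.31 = 346 ; 2530 × 0.445 = 1126 → total 1472
Band 2: 1012 × 0.98 = 992
Band 3: 1117 × 0.977 = 1091
Band 4: 2530 × 0.968 = 2449
Band 5: 455 × 0.963 + 1426 × 0.492 = 438 + 702 = 1140
End of period: [1472, 992, 1091, 2449, 1140]
Period 3.
Births: 992 × 0.31 = 308 ; 1091 × 0.445 = 485 → total 793
Band 2: 1472 × 0.98 = 1443
Band 3: 992 × 0.977 = 969
Band 4: 1091 × 0.968 = 1056
Band 5: 2449 × 0.963 + 1140 × 0.492 = 2358 + 561 = 2919
End of period: [793, 1443, 969, 1056, 2919]
Period 4.
Births: 1443 × 0.31 = 447 ; 969 × 0.445 = 431 → total 878
Band 2: 793 × 0.98 = 777
Band 3: 1443 × 0.977 = 1410
Band 4: 969 × 0.968 = 938
Band 5: 1056 × 0.963 + 2919 × 0.492 = 1017 + 1436 = 2453
End of period: [878, 777, 1410, 938, 2453]
Total after period 4: 878 + 777 + 1410 + 938 + 2453 = 6456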